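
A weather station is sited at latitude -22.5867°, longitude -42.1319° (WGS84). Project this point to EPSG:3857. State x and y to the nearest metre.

Web Mercator is spherical with R = a = 6378137 m.
x = R·λ = 6378137 × -0.735340375 = -4690101.654 m.
y = R·ln tan(π/4 + φ/2) = 6378137 × -0.404838110 = -2582112.926 m.

x -4690102 m, y -2582113 m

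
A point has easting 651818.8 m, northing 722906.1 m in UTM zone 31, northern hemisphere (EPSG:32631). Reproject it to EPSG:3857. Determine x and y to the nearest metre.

x 486811 m, y 729414 m

Unproject from UTM 31N (λ₀ = 3°) → φ = 6.53819966°, λ = 4.37310037°.
Web Mercator (R = 6378137 m): x = 486811.306 m, y = 729413.826 m.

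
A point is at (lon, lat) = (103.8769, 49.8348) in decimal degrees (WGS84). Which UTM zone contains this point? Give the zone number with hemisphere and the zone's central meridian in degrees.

Zone 48N, central meridian 105°

UTM zone = ⌊(λ + 180)/6⌋ + 1; 103.8769° ∈ [102°, 108°) → zone 48.
Hemisphere: N (φ ≥ 0).
Central meridian λ₀ = 6×48 − 183 = 105°.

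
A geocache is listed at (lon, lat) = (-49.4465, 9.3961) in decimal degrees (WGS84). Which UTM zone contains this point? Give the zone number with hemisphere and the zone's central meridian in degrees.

UTM zone = ⌊(λ + 180)/6⌋ + 1; -49.4465° ∈ [-54°, -48°) → zone 22.
Hemisphere: N (φ ≥ 0).
Central meridian λ₀ = 6×22 − 183 = -51°.

Zone 22N, central meridian -51°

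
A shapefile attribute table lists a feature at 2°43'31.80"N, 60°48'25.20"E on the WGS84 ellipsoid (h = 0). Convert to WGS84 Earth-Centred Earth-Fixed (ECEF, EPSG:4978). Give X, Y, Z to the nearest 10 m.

WGS84: a = 6378137 m, e² = 0.006694380; N(φ) = a/√(1−e²sin²φ) = 6378185.272 m.
X = (N+h)·cosφ·cosλ = 3107459.946 m; Y = (N+h)·cosφ·sinλ = 5561740.352 m; Z = (N(1−e²)+h)·sinφ = 301258.825 m.

X 3107460 m, Y 5561740 m, Z 301260 m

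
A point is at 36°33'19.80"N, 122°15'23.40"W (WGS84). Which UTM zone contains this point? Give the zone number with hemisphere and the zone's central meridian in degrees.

UTM zone = ⌊(λ + 180)/6⌋ + 1; -122.2565° ∈ [-126°, -120°) → zone 10.
Hemisphere: N (φ ≥ 0).
Central meridian λ₀ = 6×10 − 183 = -123°.

Zone 10N, central meridian -123°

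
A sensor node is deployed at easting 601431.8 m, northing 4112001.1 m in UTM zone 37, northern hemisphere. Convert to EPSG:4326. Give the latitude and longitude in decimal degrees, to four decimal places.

Zone 37N: λ₀ = 39°, k₀ = 0.9996, false easting 500000 m.
Meridian distance M = (N − FN)/k₀ = 4113646.6 m.
Inverse transverse Mercator on WGS84 gives φ = 37.14889969°, λ = 40.14220016°.

lat 37.1489°, lon 40.1422°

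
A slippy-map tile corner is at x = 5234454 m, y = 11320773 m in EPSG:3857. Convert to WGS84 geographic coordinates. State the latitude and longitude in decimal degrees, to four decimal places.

R = 6378137 m. λ = x/R = 47.02190032°.
φ = 2·arctan(exp(y/R)) − 90° = 2·arctan(5.89989) − 90° = 70.76020025°.

lat 70.7602°, lon 47.0219°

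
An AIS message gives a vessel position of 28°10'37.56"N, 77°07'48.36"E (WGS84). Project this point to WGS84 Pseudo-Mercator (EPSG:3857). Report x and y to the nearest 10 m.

x 8586080 m, y 3271320 m

Web Mercator is spherical with R = a = 6378137 m.
x = R·λ = 6378137 × 1.346174197 = 8586083.457 m.
y = R·ln tan(π/4 + φ/2) = 6378137 × 0.512895921 = 3271320.452 m.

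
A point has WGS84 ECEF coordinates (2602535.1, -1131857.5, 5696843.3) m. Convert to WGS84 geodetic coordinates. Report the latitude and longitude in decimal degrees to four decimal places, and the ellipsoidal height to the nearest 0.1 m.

lat 63.6720°, lon -23.5045°, h 3627.1 m

λ = atan2(Y, X) = -23.50449957°; p = √(X²+Y²) = 2838008.2 m.
Bowring's method on WGS84 (a = 6378137 m, b = 6356752.314 m) gives φ = 63.67199976°, h = 3627.077 m.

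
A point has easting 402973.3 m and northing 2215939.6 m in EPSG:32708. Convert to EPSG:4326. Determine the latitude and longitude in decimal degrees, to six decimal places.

lat -70.144800°, lon -137.560301°

Zone 8S: λ₀ = -135°, k₀ = 0.9996, false easting 500000 m, false northing 10000000 m.
Meridian distance M = (N − FN)/k₀ = -7787175.3 m.
Inverse transverse Mercator on WGS84 gives φ = -70.14480012°, λ = -137.56030069°.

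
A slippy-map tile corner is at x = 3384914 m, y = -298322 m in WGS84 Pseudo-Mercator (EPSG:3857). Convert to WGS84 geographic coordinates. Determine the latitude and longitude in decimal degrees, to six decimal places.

lat -2.678896°, lon 30.407200°

R = 6378137 m. λ = x/R = 30.40719982°.
φ = 2·arctan(exp(y/R)) − 90° = 2·arctan(0.95430) − 90° = -2.67889554°.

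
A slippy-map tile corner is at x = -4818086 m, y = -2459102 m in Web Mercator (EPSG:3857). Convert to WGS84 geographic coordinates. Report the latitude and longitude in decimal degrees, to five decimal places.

lat -21.56270°, lon -43.28160°

R = 6378137 m. λ = x/R = -43.28160294°.
φ = 2·arctan(exp(y/R)) − 90° = 2·arctan(0.68008) − 90° = -21.56269644°.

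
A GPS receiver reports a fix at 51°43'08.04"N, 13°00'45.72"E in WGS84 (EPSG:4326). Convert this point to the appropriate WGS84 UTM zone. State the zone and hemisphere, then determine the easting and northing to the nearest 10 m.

Longitude 13.0127° lies in the 6° band [12°, 18°), giving zone 33; latitude is north of the equator, so 33N.
Zone 33 central meridian λ₀ = 6×33 − 183 = 15°; Δλ = -1.9873°.
Transverse Mercator on WGS84 with k₀ = 0.9996 gives E = 362724.278 m, N = 5731643.357 m.

Zone 33N: E 362720 m, N 5731640 m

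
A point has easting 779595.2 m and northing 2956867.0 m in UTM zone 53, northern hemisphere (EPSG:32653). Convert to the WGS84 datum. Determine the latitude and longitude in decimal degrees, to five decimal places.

Zone 53N: λ₀ = 135°, k₀ = 0.9996, false easting 500000 m.
Meridian distance M = (N − FN)/k₀ = 2958050.2 m.
Inverse transverse Mercator on WGS84 gives φ = 26.70519981°, λ = 137.81009971°.

lat 26.70520°, lon 137.81010°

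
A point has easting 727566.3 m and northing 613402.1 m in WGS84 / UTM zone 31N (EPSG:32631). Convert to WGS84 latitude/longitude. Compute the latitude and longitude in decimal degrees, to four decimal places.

lat 5.5459°, lon 5.0542°

Zone 31N: λ₀ = 3°, k₀ = 0.9996, false easting 500000 m.
Meridian distance M = (N − FN)/k₀ = 613647.6 m.
Inverse transverse Mercator on WGS84 gives φ = 5.54589958°, λ = 5.05419959°.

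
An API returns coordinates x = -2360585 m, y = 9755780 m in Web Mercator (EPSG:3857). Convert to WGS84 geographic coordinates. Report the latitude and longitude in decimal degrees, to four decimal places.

R = 6378137 m. λ = x/R = -21.20549585°.
φ = 2·arctan(exp(y/R)) − 90° = 2·arctan(4.61617) − 90° = 65.55379915°.

lat 65.5538°, lon -21.2055°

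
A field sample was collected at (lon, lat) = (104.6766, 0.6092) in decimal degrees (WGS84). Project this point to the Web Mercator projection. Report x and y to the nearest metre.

x 11652546 m, y 67817 m

Web Mercator is spherical with R = a = 6378137 m.
x = R·λ = 6378137 × 1.826951320 = 11652545.810 m.
y = R·ln tan(π/4 + φ/2) = 6378137 × 0.010632746 = 67817.112 m.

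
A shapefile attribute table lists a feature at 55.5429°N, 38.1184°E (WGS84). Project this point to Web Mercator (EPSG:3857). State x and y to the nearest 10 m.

Web Mercator is spherical with R = a = 6378137 m.
x = R·λ = 6378137 × 0.665291586 = 4243320.878 m.
y = R·ln tan(π/4 + φ/2) = 6378137 × 1.170867442 = 7467952.953 m.

x 4243320 m, y 7467950 m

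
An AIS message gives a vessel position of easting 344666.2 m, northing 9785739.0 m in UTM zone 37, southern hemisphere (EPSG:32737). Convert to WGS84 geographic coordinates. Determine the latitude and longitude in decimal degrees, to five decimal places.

lat -1.93790°, lon 37.60340°

Zone 37S: λ₀ = 39°, k₀ = 0.9996, false easting 500000 m, false northing 10000000 m.
Meridian distance M = (N − FN)/k₀ = -214346.7 m.
Inverse transverse Mercator on WGS84 gives φ = -1.93789977°, λ = 37.60339979°.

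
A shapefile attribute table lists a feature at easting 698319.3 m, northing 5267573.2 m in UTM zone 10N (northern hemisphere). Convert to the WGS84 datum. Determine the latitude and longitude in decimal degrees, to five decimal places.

lat 47.53130°, lon -120.36510°

Zone 10N: λ₀ = -123°, k₀ = 0.9996, false easting 500000 m.
Meridian distance M = (N − FN)/k₀ = 5269681.1 m.
Inverse transverse Mercator on WGS84 gives φ = 47.53130000°, λ = -120.36509986°.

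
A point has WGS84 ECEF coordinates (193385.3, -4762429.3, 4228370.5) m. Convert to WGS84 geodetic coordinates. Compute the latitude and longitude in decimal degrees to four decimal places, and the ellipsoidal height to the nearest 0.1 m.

lat 41.7682°, lon -87.6747°, h 2904.4 m

λ = atan2(Y, X) = -87.67469985°; p = √(X²+Y²) = 4766354.0 m.
Bowring's method on WGS84 (a = 6378137 m, b = 6356752.314 m) gives φ = 41.76820017°, h = 2904.363 m.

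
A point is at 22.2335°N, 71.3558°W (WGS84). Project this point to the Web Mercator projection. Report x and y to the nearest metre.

Web Mercator is spherical with R = a = 6378137 m.
x = R·λ = 6378137 × -1.245393650 = -7943291.321 m.
y = R·ln tan(π/4 + φ/2) = 6378137 × 0.398170011 = 2539582.881 m.

x -7943291 m, y 2539583 m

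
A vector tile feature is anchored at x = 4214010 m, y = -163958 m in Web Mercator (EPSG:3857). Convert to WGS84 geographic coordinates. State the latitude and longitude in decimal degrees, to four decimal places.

R = 6378137 m. λ = x/R = 37.85509590°.
φ = 2·arctan(exp(y/R)) − 90° = 2·arctan(0.97462) − 90° = -1.47269759°.

lat -1.4727°, lon 37.8551°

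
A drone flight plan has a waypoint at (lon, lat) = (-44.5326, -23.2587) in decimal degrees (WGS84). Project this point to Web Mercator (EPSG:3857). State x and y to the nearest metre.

Web Mercator is spherical with R = a = 6378137 m.
x = R·λ = 6378137 × -0.777240494 = -4957346.356 m.
y = R·ln tan(π/4 + φ/2) = 6378137 × -0.417572428 = -2663334.152 m.

x -4957346 m, y -2663334 m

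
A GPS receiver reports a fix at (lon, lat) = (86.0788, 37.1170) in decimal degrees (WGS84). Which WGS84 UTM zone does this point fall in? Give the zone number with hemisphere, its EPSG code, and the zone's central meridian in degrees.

Zone 45N (EPSG:32645), central meridian 87°

UTM zone = ⌊(λ + 180)/6⌋ + 1; 86.0788° ∈ [84°, 90°) → zone 45.
Hemisphere: N (φ ≥ 0).
Central meridian λ₀ = 6×45 − 183 = 87°.
EPSG code: 32645.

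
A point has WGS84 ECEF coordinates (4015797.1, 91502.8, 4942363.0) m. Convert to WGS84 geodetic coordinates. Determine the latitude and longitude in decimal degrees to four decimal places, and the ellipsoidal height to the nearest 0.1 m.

λ = atan2(Y, X) = 1.30529932°; p = √(X²+Y²) = 4016839.4 m.
Bowring's method on WGS84 (a = 6378137 m, b = 6356752.314 m) gives φ = 51.08609980°, h = 3593.429 m.

lat 51.0861°, lon 1.3053°, h 3593.4 m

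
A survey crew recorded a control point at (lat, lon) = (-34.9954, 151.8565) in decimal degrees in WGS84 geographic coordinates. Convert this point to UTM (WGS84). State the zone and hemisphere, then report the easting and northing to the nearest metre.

Zone 56S: E 395646 m, N 6126870 m

Longitude 151.8565° lies in the 6° band [150°, 156°), giving zone 56; latitude is south of the equator, so 56S.
Zone 56 central meridian λ₀ = 6×56 − 183 = 153°; Δλ = -1.1435°.
Transverse Mercator on WGS84 with k₀ = 0.9996 gives E = 395645.503 m, N = 6126869.788 m.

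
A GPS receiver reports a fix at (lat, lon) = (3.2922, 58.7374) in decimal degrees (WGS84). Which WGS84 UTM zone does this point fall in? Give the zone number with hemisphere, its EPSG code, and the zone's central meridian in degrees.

Zone 40N (EPSG:32640), central meridian 57°

UTM zone = ⌊(λ + 180)/6⌋ + 1; 58.7374° ∈ [54°, 60°) → zone 40.
Hemisphere: N (φ ≥ 0).
Central meridian λ₀ = 6×40 − 183 = 57°.
EPSG code: 32640.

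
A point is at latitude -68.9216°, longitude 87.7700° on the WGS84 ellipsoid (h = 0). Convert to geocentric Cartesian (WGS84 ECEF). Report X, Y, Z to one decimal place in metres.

WGS84: a = 6378137 m, e² = 0.006694380; N(φ) = a/√(1−e²sin²φ) = 6396806.130 m.
X = (N+h)·cosφ·cosλ = 89517.898 m; Y = (N+h)·cosφ·sinλ = 2298837.495 m; Z = (N(1−e²)+h)·sinφ = -5928833.260 m.

X 89517.9 m, Y 2298837.5 m, Z -5928833.3 m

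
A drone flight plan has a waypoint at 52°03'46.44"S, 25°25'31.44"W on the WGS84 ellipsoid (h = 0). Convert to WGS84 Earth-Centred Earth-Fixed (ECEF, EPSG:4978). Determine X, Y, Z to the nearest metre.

WGS84: a = 6378137 m, e² = 0.006694380; N(φ) = a/√(1−e²sin²φ) = 6391458.145 m.
X = (N+h)·cosφ·cosλ = 3548857.008 m; Y = (N+h)·cosφ·sinλ = -1687049.584 m; Z = (N(1−e²)+h)·sinφ = -5007109.181 m.

X 3548857 m, Y -1687050 m, Z -5007109 m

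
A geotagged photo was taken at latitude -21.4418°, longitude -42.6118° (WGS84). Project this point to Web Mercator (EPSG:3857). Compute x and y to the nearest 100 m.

Web Mercator is spherical with R = a = 6378137 m.
x = R·λ = 6378137 × -0.743716210 = -4743523.878 m.
y = R·ln tan(π/4 + φ/2) = 6378137 × -0.383283890 = -2444637.160 m.

x -4743500 m, y -2444600 m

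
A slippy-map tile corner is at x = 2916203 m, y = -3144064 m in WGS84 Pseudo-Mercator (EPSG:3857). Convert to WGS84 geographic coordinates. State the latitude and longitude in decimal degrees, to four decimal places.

lat -27.1647°, lon 26.1967°

R = 6378137 m. λ = x/R = 26.19669726°.
φ = 2·arctan(exp(y/R)) − 90° = 2·arctan(0.61083) − 90° = -27.16470040°.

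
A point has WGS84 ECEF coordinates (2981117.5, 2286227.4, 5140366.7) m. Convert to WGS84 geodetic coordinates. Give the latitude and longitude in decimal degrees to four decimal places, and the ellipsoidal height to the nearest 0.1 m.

lat 54.0218°, lon 37.4847°, h 2714.9 m

λ = atan2(Y, X) = 37.48470009°; p = √(X²+Y²) = 3756846.7 m.
Bowring's method on WGS84 (a = 6378137 m, b = 6356752.314 m) gives φ = 54.02179989°, h = 2714.910 m.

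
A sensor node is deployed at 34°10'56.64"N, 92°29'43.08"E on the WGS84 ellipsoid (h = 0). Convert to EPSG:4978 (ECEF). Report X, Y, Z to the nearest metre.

WGS84: a = 6378137 m, e² = 0.006694380; N(φ) = a/√(1−e²sin²φ) = 6384886.505 m.
X = (N+h)·cosφ·cosλ = -229961.150 m; Y = (N+h)·cosφ·sinλ = 5276909.426 m; Z = (N(1−e²)+h)·sinφ = 3563202.066 m.

X -229961 m, Y 5276909 m, Z 3563202 m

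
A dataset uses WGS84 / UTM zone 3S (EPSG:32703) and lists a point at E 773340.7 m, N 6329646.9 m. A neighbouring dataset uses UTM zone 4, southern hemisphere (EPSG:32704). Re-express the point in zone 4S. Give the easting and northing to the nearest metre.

UTM 3S → geographic: φ = -33.13749998°, λ = -162.06989980°.
UTM 4S (λ₀ = -159°) forward: E = 213612.851 m, N = 6329273.132 m.

E 213613 m, N 6329273 m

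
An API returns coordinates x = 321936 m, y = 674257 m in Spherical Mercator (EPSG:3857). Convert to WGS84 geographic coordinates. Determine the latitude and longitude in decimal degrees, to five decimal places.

R = 6378137 m. λ = x/R = 2.89200029°.
φ = 2·arctan(exp(y/R)) − 90° = 2·arctan(1.11150) − 90° = 6.04570362°.

lat 6.04570°, lon 2.89200°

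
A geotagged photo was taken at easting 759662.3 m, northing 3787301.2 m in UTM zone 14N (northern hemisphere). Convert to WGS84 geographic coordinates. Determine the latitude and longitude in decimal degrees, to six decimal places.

lat 34.194400°, lon -96.182200°

Zone 14N: λ₀ = -99°, k₀ = 0.9996, false easting 500000 m.
Meridian distance M = (N − FN)/k₀ = 3788816.7 m.
Inverse transverse Mercator on WGS84 gives φ = 34.19440029°, λ = -96.18220002°.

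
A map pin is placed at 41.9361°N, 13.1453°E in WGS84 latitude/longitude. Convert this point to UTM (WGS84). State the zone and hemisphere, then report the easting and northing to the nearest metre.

Zone 33N: E 346242 m, N 4644345 m

Longitude 13.1453° lies in the 6° band [12°, 18°), giving zone 33; latitude is north of the equator, so 33N.
Zone 33 central meridian λ₀ = 6×33 − 183 = 15°; Δλ = -1.8547°.
Transverse Mercator on WGS84 with k₀ = 0.9996 gives E = 346241.663 m, N = 4644344.981 m.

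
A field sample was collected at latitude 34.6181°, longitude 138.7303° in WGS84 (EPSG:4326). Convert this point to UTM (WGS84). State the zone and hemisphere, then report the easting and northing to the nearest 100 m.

Zone 54N: E 291900 m, N 3833000 m

Longitude 138.7303° lies in the 6° band [138°, 144°), giving zone 54; latitude is north of the equator, so 54N.
Zone 54 central meridian λ₀ = 6×54 − 183 = 141°; Δλ = -2.2697°.
Transverse Mercator on WGS84 with k₀ = 0.9996 gives E = 291908.999 m, N = 3833035.381 m.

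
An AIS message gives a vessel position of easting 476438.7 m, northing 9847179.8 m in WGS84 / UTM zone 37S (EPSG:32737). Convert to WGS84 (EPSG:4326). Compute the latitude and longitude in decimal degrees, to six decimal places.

lat -1.382600°, lon 38.788200°

Zone 37S: λ₀ = 39°, k₀ = 0.9996, false easting 500000 m, false northing 10000000 m.
Meridian distance M = (N − FN)/k₀ = -152881.4 m.
Inverse transverse Mercator on WGS84 gives φ = -1.38260009°, λ = 38.78819978°.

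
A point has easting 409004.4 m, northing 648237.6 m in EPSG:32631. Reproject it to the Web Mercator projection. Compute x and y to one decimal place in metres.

x 242453.9 m, y 653920.1 m

Unproject from UTM 31N (λ₀ = 3°) → φ = 5.86400035°, λ = 2.17800038°.
Web Mercator (R = 6378137 m): x = 242453.894 m, y = 653920.138 m.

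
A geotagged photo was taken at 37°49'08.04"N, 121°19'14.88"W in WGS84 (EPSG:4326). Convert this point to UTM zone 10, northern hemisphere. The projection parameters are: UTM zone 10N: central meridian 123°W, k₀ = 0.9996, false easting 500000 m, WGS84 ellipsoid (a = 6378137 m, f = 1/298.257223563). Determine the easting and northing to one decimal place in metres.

E 647796.4 m, N 4187050.1 m

Zone 10 central meridian λ₀ = 6×10 − 183 = -123°; Δλ = +1.6792°.
Transverse Mercator on WGS84 with k₀ = 0.9996 gives E = 647796.392 m, N = 4187050.108 m.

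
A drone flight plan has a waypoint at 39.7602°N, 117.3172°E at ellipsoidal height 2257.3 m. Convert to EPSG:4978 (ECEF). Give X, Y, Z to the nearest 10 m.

WGS84: a = 6378137 m, e² = 0.006694380; N(φ) = a/√(1−e²sin²φ) = 6386887.874 m.
X = (N+h)·cosφ·cosλ = -2253974.119 m; Y = (N+h)·cosφ·sinλ = 4363780.156 m; Z = (N(1−e²)+h)·sinφ = 4058997.175 m.

X -2253970 m, Y 4363780 m, Z 4059000 m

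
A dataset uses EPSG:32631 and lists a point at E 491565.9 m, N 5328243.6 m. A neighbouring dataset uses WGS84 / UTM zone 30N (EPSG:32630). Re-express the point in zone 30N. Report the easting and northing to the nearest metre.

UTM 31N → geographic: φ = 48.10739993°, λ = 2.88670018°.
UTM 30N (λ₀ = -3°) forward: E = 938125.439 m, N = 5345019.623 m.

E 938125 m, N 5345020 m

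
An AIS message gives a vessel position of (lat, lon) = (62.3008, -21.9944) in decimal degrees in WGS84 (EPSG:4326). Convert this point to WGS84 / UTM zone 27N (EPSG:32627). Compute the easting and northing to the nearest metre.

E 448432 m, N 6908087 m

Zone 27 central meridian λ₀ = 6×27 − 183 = -21°; Δλ = -0.9944°.
Transverse Mercator on WGS84 with k₀ = 0.9996 gives E = 448431.722 m, N = 6908086.531 m.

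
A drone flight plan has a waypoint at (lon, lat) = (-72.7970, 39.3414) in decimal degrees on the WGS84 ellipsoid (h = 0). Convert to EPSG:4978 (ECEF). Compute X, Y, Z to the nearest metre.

X 1460864 m, Y -4718413 m, Z 4021701 m

WGS84: a = 6378137 m, e² = 0.006694380; N(φ) = a/√(1−e²sin²φ) = 6386734.015 m.
X = (N+h)·cosφ·cosλ = 1460863.659 m; Y = (N+h)·cosφ·sinλ = -4718413.373 m; Z = (N(1−e²)+h)·sinφ = 4021701.015 m.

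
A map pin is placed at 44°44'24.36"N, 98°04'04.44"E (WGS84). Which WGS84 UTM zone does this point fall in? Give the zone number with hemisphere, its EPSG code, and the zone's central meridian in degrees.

Zone 47N (EPSG:32647), central meridian 99°

UTM zone = ⌊(λ + 180)/6⌋ + 1; 98.0679° ∈ [96°, 102°) → zone 47.
Hemisphere: N (φ ≥ 0).
Central meridian λ₀ = 6×47 − 183 = 99°.
EPSG code: 32647.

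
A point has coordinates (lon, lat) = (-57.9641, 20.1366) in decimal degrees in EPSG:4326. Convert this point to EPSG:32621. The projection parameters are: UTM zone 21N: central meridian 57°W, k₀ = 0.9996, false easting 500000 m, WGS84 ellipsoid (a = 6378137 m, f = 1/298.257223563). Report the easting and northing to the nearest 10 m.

Zone 21 central meridian λ₀ = 6×21 − 183 = -57°; Δλ = -0.9641°.
Transverse Mercator on WGS84 with k₀ = 0.9996 gives E = 399233.727 m, N = 2226889.458 m.

E 399230 m, N 2226890 m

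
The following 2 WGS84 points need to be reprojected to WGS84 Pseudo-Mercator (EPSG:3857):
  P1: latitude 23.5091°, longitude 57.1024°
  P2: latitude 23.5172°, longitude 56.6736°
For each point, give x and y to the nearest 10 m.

Web Mercator: x = R·λ, y = R·ln tan(π/4+φ/2), R = 6378137 m.
P1 (23.5091°, 57.1024°) → (6356610.091, 2693702.882) m.
P2 (23.5172°, 56.6736°) → (6308876.293, 2694686.218) m.

P1: x 6356610 m, y 2693700 m; P2: x 6308880 m, y 2694690 m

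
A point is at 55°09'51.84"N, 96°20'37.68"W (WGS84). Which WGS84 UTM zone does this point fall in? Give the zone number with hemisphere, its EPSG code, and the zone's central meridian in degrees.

Zone 14N (EPSG:32614), central meridian -99°

UTM zone = ⌊(λ + 180)/6⌋ + 1; -96.3438° ∈ [-102°, -96°) → zone 14.
Hemisphere: N (φ ≥ 0).
Central meridian λ₀ = 6×14 − 183 = -99°.
EPSG code: 32614.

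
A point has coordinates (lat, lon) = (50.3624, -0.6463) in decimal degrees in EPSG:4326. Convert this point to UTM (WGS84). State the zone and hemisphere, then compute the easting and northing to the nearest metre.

Longitude -0.6463° lies in the 6° band [-6°, 0°), giving zone 30; latitude is north of the equator, so 30N.
Zone 30 central meridian λ₀ = 6×30 − 183 = -3°; Δλ = +2.3537°.
Transverse Mercator on WGS84 with k₀ = 0.9996 gives E = 667402.688 m, N = 5581573.856 m.

Zone 30N: E 667403 m, N 5581574 m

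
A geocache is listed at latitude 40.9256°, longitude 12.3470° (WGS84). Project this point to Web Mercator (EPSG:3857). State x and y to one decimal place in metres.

Web Mercator is spherical with R = a = 6378137 m.
x = R·λ = 6378137 × 0.215495803 = 1374461.753 m.
y = R·ln tan(π/4 + φ/2) = 6378137 × 0.784143374 = 5001373.867 m.

x 1374461.8 m, y 5001373.9 m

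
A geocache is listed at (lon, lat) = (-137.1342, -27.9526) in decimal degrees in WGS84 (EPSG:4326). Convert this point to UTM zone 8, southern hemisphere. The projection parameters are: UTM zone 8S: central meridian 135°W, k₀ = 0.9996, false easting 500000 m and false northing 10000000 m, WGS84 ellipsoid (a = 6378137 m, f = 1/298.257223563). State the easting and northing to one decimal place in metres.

E 290040.9 m, N 6906214.9 m

Zone 8 central meridian λ₀ = 6×8 − 183 = -135°; Δλ = -2.1342°.
Transverse Mercator on WGS84 with k₀ = 0.9996 gives E = 290040.909 m, N = 6906214.855 m.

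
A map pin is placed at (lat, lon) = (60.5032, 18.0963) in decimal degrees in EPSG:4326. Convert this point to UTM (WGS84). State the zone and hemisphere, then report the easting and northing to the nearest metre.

Longitude 18.0963° lies in the 6° band [18°, 24°), giving zone 34; latitude is north of the equator, so 34N.
Zone 34 central meridian λ₀ = 6×34 − 183 = 21°; Δλ = -2.9037°.
Transverse Mercator on WGS84 with k₀ = 0.9996 gives E = 340539.382 m, N = 6710971.617 m.

Zone 34N: E 340539 m, N 6710972 m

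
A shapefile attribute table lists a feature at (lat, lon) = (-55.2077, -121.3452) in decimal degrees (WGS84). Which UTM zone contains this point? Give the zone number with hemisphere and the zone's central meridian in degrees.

Zone 10S, central meridian -123°

UTM zone = ⌊(λ + 180)/6⌋ + 1; -121.3452° ∈ [-126°, -120°) → zone 10.
Hemisphere: S (φ < 0).
Central meridian λ₀ = 6×10 − 183 = -123°.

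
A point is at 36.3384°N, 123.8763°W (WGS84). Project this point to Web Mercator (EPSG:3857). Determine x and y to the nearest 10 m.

Web Mercator is spherical with R = a = 6378137 m.
x = R·λ = 6378137 × -2.162049300 = -13789846.637 m.
y = R·ln tan(π/4 + φ/2) = 6378137 × 0.681591686 = 4347285.153 m.

x -13789850 m, y 4347290 m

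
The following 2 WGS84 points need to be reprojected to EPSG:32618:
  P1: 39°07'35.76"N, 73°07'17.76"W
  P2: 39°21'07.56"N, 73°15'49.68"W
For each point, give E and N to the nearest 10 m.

P1: E 662370 m, N 4332510 m; P2: E 649600 m, N 4357290 m

UTM zone 18N: λ₀ = -75°, k₀ = 0.9996.
P1 (39.1266°, -73.1216°) → (662369.685, 4332505.565) m.
P2 (39.3521°, -73.2638°) → (649597.176, 4357288.126) m.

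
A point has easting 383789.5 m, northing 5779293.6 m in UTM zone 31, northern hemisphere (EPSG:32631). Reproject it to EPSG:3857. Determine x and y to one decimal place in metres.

x 144871.2 m, y 6827637.7 m

Unproject from UTM 31N (λ₀ = 3°) → φ = 52.15190010°, λ = 1.30140034°.
Web Mercator (R = 6378137 m): x = 144871.223 m, y = 6827637.677 m.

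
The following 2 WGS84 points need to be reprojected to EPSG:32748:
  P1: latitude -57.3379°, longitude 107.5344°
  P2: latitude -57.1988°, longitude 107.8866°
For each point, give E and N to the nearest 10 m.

P1: E 652540 m, N 3642160 m; P2: E 674390 m, N 3656790 m

UTM zone 48S: λ₀ = 105°, k₀ = 0.9996.
P1 (-57.3379°, 107.5344°) → (652540.598, 3642158.654) m.
P2 (-57.1988°, 107.8866°) → (674388.259, 3656790.521) m.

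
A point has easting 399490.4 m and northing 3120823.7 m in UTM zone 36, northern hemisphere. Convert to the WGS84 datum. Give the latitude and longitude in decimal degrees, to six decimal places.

Zone 36N: λ₀ = 33°, k₀ = 0.9996, false easting 500000 m.
Meridian distance M = (N − FN)/k₀ = 3122072.5 m.
Inverse transverse Mercator on WGS84 gives φ = 28.20939996°, λ = 31.97579973°.

lat 28.209400°, lon 31.975800°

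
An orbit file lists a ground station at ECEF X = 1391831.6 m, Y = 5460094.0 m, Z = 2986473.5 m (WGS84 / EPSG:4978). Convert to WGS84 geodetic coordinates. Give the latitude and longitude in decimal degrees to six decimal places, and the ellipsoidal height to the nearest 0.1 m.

λ = atan2(Y, X) = 75.69929952°; p = √(X²+Y²) = 5634698.0 m.
Bowring's method on WGS84 (a = 6378137 m, b = 6356752.314 m) gives φ = 28.08369996°, h = 3784.303 m.

lat 28.083700°, lon 75.699300°, h 3784.3 m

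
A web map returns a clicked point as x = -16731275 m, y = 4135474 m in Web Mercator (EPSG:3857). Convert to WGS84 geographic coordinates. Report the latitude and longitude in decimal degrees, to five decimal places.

R = 6378137 m. λ = x/R = -150.29960055°.
φ = 2·arctan(exp(y/R)) − 90° = 2·arctan(1.91245) − 90° = 34.79069733°.

lat 34.79070°, lon -150.29960°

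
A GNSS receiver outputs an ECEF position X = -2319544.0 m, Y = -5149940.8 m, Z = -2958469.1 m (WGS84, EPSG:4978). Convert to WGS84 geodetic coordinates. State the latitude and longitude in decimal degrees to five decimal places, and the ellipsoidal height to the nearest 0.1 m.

λ = atan2(Y, X) = -114.24689998°; p = √(X²+Y²) = 5648201.0 m.
Bowring's method on WGS84 (a = 6378137 m, b = 6356752.314 m) gives φ = -27.80350025°, h = 2590.046 m.

lat -27.80350°, lon -114.24690°, h 2590.0 m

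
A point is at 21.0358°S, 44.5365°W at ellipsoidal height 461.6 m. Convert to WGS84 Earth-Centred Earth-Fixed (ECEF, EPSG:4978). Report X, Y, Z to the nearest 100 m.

X 4245500 m, Y -4177400 m, Z -2275300 m

WGS84: a = 6378137 m, e² = 0.006694380; N(φ) = a/√(1−e²sin²φ) = 6380889.492 m.
X = (N+h)·cosφ·cosλ = 4245512.435 m; Y = (N+h)·cosφ·sinλ = -4177373.164 m; Z = (N(1−e²)+h)·sinφ = -2275260.679 m.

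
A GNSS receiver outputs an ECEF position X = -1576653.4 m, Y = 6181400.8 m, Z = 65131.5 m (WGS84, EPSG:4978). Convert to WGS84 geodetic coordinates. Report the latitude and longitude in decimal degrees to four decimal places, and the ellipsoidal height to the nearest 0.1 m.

λ = atan2(Y, X) = 104.30899994°; p = √(X²+Y²) = 6379306.5 m.
Bowring's method on WGS84 (a = 6378137 m, b = 6356752.314 m) gives φ = 0.58889974°, h = 1504.251 m.

lat 0.5889°, lon 104.3090°, h 1504.3 m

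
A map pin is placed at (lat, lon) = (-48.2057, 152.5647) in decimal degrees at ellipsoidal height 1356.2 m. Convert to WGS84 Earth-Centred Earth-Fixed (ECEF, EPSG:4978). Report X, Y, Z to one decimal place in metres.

X -3780527.1 m, Y 1962595.1 m, Z -4733161.4 m

WGS84: a = 6378137 m, e² = 0.006694380; N(φ) = a/√(1−e²sin²φ) = 6390036.614 m.
X = (N+h)·cosφ·cosλ = -3780527.148 m; Y = (N+h)·cosφ·sinλ = 1962595.098 m; Z = (N(1−e²)+h)·sinφ = -4733161.420 m.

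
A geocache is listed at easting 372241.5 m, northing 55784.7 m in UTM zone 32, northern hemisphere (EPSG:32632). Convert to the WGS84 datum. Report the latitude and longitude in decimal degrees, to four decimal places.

Zone 32N: λ₀ = 9°, k₀ = 0.9996, false easting 500000 m.
Meridian distance M = (N − FN)/k₀ = 55807.0 m.
Inverse transverse Mercator on WGS84 gives φ = 0.50459955°, λ = 7.85189973°.

lat 0.5046°, lon 7.8519°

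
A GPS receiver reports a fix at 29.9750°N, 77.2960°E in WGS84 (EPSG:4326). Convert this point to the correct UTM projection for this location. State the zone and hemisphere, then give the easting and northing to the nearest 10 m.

Zone 43N: E 721530 m, N 3318230 m

Longitude 77.2960° lies in the 6° band [72°, 78°), giving zone 43; latitude is north of the equator, so 43N.
Zone 43 central meridian λ₀ = 6×43 − 183 = 75°; Δλ = +2.2960°.
Transverse Mercator on WGS84 with k₀ = 0.9996 gives E = 721529.278 m, N = 3318233.551 m.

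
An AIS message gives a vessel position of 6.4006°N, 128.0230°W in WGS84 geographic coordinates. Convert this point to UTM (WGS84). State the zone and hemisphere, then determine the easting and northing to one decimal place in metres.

Zone 9N: E 608047.6 m, N 707590.8 m

Longitude -128.0230° lies in the 6° band [-132°, -126°), giving zone 9; latitude is north of the equator, so 9N.
Zone 9 central meridian λ₀ = 6×9 − 183 = -129°; Δλ = +0.9770°.
Transverse Mercator on WGS84 with k₀ = 0.9996 gives E = 608047.622 m, N = 707590.796 m.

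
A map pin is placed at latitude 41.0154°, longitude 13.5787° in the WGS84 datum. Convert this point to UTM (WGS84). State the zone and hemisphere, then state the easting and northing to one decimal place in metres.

Zone 33N: E 380492.6 m, N 4541439.5 m

Longitude 13.5787° lies in the 6° band [12°, 18°), giving zone 33; latitude is north of the equator, so 33N.
Zone 33 central meridian λ₀ = 6×33 − 183 = 15°; Δλ = -1.4213°.
Transverse Mercator on WGS84 with k₀ = 0.9996 gives E = 380492.595 m, N = 4541439.476 m.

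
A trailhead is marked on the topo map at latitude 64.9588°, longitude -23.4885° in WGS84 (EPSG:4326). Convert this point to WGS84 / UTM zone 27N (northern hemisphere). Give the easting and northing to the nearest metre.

E 382494 m, N 7206175 m

Zone 27 central meridian λ₀ = 6×27 − 183 = -21°; Δλ = -2.4885°.
Transverse Mercator on WGS84 with k₀ = 0.9996 gives E = 382493.647 m, N = 7206175.369 m.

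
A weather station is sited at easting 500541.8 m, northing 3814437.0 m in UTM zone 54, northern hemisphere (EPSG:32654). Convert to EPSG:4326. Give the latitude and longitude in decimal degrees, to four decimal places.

lat 34.4715°, lon 141.0059°

Zone 54N: λ₀ = 141°, k₀ = 0.9996, false easting 500000 m.
Meridian distance M = (N − FN)/k₀ = 3815963.4 m.
Inverse transverse Mercator on WGS84 gives φ = 34.47150009°, λ = 141.00589975°.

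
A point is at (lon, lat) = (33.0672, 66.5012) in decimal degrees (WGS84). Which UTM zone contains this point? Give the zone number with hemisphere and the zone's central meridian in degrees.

UTM zone = ⌊(λ + 180)/6⌋ + 1; 33.0672° ∈ [30°, 36°) → zone 36.
Hemisphere: N (φ ≥ 0).
Central meridian λ₀ = 6×36 − 183 = 33°.

Zone 36N, central meridian 33°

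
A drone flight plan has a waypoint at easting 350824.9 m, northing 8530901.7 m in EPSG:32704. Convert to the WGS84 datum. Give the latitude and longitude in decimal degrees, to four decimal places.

lat -13.2853°, lon -160.3771°

Zone 4S: λ₀ = -159°, k₀ = 0.9996, false easting 500000 m, false northing 10000000 m.
Meridian distance M = (N − FN)/k₀ = -1469686.2 m.
Inverse transverse Mercator on WGS84 gives φ = -13.28529959°, λ = -160.37709991°.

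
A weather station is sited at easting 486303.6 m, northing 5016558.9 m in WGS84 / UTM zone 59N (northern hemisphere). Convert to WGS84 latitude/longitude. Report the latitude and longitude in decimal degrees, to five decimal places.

Zone 59N: λ₀ = 171°, k₀ = 0.9996, false easting 500000 m.
Meridian distance M = (N − FN)/k₀ = 5018566.3 m.
Inverse transverse Mercator on WGS84 gives φ = 45.30239961°, λ = 170.82530016°.

lat 45.30240°, lon 170.82530°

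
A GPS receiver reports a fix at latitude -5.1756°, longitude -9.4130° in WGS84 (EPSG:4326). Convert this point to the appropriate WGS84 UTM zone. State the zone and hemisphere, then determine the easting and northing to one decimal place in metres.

Zone 29S: E 454229.2 m, N 9427910.2 m

Longitude -9.4130° lies in the 6° band [-12°, -6°), giving zone 29; latitude is south of the equator, so 29S.
Zone 29 central meridian λ₀ = 6×29 − 183 = -9°; Δλ = -0.4130°.
Transverse Mercator on WGS84 with k₀ = 0.9996 gives E = 454229.170 m, N = 9427910.213 m.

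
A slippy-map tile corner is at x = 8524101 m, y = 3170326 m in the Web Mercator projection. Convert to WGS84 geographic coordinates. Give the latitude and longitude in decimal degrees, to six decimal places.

lat 27.374396°, lon 76.573302°

R = 6378137 m. λ = x/R = 76.57330212°.
φ = 2·arctan(exp(y/R)) − 90° = 2·arctan(1.64388) − 90° = 27.37439633°.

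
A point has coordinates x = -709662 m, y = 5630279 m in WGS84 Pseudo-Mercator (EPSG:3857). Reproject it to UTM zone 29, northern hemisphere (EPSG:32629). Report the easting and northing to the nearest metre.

Web Mercator inverse (R = 6378137 m) → φ = 45.05560115°, λ = -6.37500221°.
UTM 29N forward: E = 706689.742 m, N = 4992479.399 m.

E 706690 m, N 4992479 m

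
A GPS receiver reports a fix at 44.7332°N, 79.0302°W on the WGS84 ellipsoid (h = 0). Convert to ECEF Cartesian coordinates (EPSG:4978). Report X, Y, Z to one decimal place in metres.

WGS84: a = 6378137 m, e² = 0.006694380; N(φ) = a/√(1−e²sin²φ) = 6388738.381 m.
X = (N+h)·cosφ·cosλ = 863639.629 m; Y = (N+h)·cosφ·sinλ = -4455577.860 m; Z = (N(1−e²)+h)·sinφ = 4466334.478 m.

X 863639.6 m, Y -4455577.9 m, Z 4466334.5 m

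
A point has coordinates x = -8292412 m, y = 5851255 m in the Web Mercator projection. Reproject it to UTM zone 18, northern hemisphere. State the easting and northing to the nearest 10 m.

E 539020 m, N 5143140 m

Web Mercator inverse (R = 6378137 m) → φ = 46.44069900°, λ = -74.49200442°.
UTM 18N forward: E = 539021.792 m, N = 5143139.428 m.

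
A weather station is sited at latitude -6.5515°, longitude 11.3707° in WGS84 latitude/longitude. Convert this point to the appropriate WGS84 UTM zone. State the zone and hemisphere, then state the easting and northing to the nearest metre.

Zone 32S: E 762162 m, N 9275212 m

Longitude 11.3707° lies in the 6° band [6°, 12°), giving zone 32; latitude is south of the equator, so 32S.
Zone 32 central meridian λ₀ = 6×32 − 183 = 9°; Δλ = +2.3707°.
Transverse Mercator on WGS84 with k₀ = 0.9996 gives E = 762161.643 m, N = 9275211.706 m.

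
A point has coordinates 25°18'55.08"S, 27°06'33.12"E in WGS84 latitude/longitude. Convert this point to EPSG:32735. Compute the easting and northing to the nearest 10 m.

Zone 35 central meridian λ₀ = 6×35 − 183 = 27°; Δλ = +0.1092°.
Transverse Mercator on WGS84 with k₀ = 0.9996 gives E = 510991.057 m, N = 7200134.311 m.

E 510990 m, N 7200130 m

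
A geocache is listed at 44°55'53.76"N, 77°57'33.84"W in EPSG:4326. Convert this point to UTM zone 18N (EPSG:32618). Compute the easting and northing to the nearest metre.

E 266476 m, N 4979613 m

Zone 18 central meridian λ₀ = 6×18 − 183 = -75°; Δλ = -2.9594°.
Transverse Mercator on WGS84 with k₀ = 0.9996 gives E = 266476.283 m, N = 4979613.377 m.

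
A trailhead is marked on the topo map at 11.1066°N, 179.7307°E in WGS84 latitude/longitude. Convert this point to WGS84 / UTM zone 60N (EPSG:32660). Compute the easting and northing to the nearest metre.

Zone 60 central meridian λ₀ = 6×60 − 183 = 177°; Δλ = +2.7307°.
Transverse Mercator on WGS84 with k₀ = 0.9996 gives E = 798309.730 m, N = 1229136.437 m.

E 798310 m, N 1229136 m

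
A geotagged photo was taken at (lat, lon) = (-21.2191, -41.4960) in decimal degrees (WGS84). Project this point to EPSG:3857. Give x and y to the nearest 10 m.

x -4619310 m, y -2418020 m

Web Mercator is spherical with R = a = 6378137 m.
x = R·λ = 6378137 × -0.724241826 = -4619313.590 m.
y = R·ln tan(π/4 + φ/2) = 6378137 × -0.379111201 = -2418023.179 m.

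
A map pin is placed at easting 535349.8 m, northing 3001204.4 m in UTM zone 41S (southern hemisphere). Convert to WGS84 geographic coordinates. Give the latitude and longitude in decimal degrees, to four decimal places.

Zone 41S: λ₀ = 63°, k₀ = 0.9996, false easting 500000 m, false northing 10000000 m.
Meridian distance M = (N − FN)/k₀ = -7001596.2 m.
Inverse transverse Mercator on WGS84 gives φ = -63.11679967°, λ = 63.70069906°.

lat -63.1168°, lon 63.7007°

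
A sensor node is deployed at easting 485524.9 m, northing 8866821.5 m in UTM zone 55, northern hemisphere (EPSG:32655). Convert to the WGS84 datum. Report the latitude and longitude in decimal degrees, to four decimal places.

Zone 55N: λ₀ = 147°, k₀ = 0.9996, false easting 500000 m.
Meridian distance M = (N − FN)/k₀ = 8870369.6 m.
Inverse transverse Mercator on WGS84 gives φ = 79.86689974°, λ = 146.26299790°.

lat 79.8669°, lon 146.2630°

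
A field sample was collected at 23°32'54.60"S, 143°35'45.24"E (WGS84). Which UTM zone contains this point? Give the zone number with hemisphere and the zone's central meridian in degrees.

Zone 54S, central meridian 141°

UTM zone = ⌊(λ + 180)/6⌋ + 1; 143.5959° ∈ [138°, 144°) → zone 54.
Hemisphere: S (φ < 0).
Central meridian λ₀ = 6×54 − 183 = 141°.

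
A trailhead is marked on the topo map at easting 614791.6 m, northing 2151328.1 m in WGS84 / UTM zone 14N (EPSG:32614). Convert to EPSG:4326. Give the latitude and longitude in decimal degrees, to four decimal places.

Zone 14N: λ₀ = -99°, k₀ = 0.9996, false easting 500000 m.
Meridian distance M = (N − FN)/k₀ = 2152189.0 m.
Inverse transverse Mercator on WGS84 gives φ = 19.45310022°, λ = -97.90640019°.

lat 19.4531°, lon -97.9064°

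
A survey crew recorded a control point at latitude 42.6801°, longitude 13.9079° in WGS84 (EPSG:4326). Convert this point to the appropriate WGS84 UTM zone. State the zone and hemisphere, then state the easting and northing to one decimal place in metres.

Longitude 13.9079° lies in the 6° band [12°, 18°), giving zone 33; latitude is north of the equator, so 33N.
Zone 33 central meridian λ₀ = 6×33 − 183 = 15°; Δλ = -1.0921°.
Transverse Mercator on WGS84 with k₀ = 0.9996 gives E = 410523.884 m, N = 4725869.555 m.

Zone 33N: E 410523.9 m, N 4725869.6 m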